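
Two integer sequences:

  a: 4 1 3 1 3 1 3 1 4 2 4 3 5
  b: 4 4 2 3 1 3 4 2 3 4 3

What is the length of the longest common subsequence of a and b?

8

Pick 4 (a #1, b #2), then 3 (a #5, b #4), then 1 (a #6, b #5), then 3 (a #7, b #6), then 4 (a #9, b #7), then 2 (a #10, b #8), then 4 (a #11, b #10), then 3 (a #12, b #11); all 8 values appear in both, in order. The LCS DP gives dp[13][11] = 8, so this is optimal.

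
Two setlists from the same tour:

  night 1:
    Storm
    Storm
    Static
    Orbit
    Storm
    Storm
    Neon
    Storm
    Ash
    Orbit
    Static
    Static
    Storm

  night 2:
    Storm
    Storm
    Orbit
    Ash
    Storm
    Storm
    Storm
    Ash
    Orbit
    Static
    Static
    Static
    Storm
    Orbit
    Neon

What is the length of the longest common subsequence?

One common subsequence of length 11: Storm (night 1 #1, night 2 #1) → Storm (night 1 #2, night 2 #2) → Orbit (night 1 #4, night 2 #3) → Storm (night 1 #5, night 2 #5) → Storm (night 1 #6, night 2 #6) → Storm (night 1 #8, night 2 #7) → Ash (night 1 #9, night 2 #8) → Orbit (night 1 #10, night 2 #9) → Static (night 1 #11, night 2 #11) → Static (night 1 #12, night 2 #12) → Storm (night 1 #13, night 2 #13). The LCS DP gives dp[13][15] = 11, so this is optimal.

11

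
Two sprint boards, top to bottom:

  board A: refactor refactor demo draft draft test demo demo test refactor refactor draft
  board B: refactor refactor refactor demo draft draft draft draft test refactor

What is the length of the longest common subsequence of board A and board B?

Pick refactor [1,2] → refactor [2,3] → demo [3,4] → draft [4,7] → draft [5,8] → test [9,9] → refactor [11,10]; all 7 tasks appear in both, in order, and the DP table's final entry dp[12][10] is also 7, so no common subsequence is longer.

7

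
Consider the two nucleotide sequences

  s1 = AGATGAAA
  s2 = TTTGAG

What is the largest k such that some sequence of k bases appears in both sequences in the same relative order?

One common subsequence of length 3: G [2,4]; then A [3,5]; then G [5,6], and the DP table's final entry dp[8][6] is also 3, so no common subsequence is longer.

3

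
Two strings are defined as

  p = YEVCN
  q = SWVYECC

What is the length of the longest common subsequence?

Pick Y at p[1]=q[4] → E at p[2]=q[5] → C at p[4]=q[7]; all 3 characters appear in both, in order. dp[5][7] = 3 confirms this is the maximum.

3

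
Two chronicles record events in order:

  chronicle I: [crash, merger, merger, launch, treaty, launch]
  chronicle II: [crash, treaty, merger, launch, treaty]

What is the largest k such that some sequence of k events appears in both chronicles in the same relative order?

4

Pick crash [1,1], then merger [3,3], then launch [4,4], then treaty [5,5]; all 4 events appear in both, in order. The LCS DP gives dp[6][5] = 4, so this is optimal.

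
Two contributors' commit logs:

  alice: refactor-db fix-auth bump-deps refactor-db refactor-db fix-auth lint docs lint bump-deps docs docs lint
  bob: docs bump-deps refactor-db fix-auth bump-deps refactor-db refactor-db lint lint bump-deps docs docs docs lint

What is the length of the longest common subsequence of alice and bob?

11

Match refactor-db (alice #1, bob #3) → fix-auth (alice #2, bob #4) → bump-deps (alice #3, bob #5) → refactor-db (alice #4, bob #6) → refactor-db (alice #5, bob #7) → lint (alice #7, bob #8) → lint (alice #9, bob #9) → bump-deps (alice #10, bob #10) → docs (alice #11, bob #12) → docs (alice #12, bob #13) → lint (alice #13, bob #14) — 11 commits in the same relative order in both. dp[13][14] = 11 confirms this is the maximum.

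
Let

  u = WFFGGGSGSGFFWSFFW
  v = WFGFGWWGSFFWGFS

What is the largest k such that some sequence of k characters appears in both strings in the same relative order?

Taking W [1,1] → F [2,2] → F [3,4] → G [4,5] → G [8,8] → S [9,9] → F [11,10] → F [12,11] → W [13,12] → S [14,15] gives a common subsequence of length 10. The LCS DP gives dp[17][15] = 10, so this is optimal.

10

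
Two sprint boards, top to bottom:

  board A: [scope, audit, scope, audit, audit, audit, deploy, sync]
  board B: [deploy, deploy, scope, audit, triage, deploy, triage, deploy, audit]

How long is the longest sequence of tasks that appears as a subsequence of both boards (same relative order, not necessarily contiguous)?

Pick scope (board A #1, board B #3), audit (board A #2, board B #4), audit (board A #6, board B #9); all 3 tasks appear in both, in order, and the DP table's final entry dp[8][9] is also 3, so no common subsequence is longer.

3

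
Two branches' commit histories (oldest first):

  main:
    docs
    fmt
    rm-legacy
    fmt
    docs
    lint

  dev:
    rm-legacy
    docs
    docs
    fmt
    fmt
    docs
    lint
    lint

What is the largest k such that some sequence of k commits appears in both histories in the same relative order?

5

Taking docs [1,3]; then fmt [2,4]; then fmt [4,5]; then docs [5,6]; then lint [6,8] gives a common subsequence of length 5. Since dp[6][8] = 5, nothing longer is possible.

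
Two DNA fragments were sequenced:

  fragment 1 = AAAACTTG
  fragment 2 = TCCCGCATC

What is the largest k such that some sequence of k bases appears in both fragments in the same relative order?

Let dp[i][j] be the LCS length of the first i bases of fragment 1 and the first j bases of fragment 2. dp[i][j] = dp[i-1][j-1]+1 when the i-th and j-th bases match, else max(dp[i-1][j], dp[i][j-1]).
    ·  T  C  C  C  G  C  A  T  C
 ·  0  0  0  0  0  0  0  0  0  0
 A  0  0  0  0  0  0  0  1  1  1
 A  0  0  0  0  0  0  0  1  1  1
 A  0  0  0  0  0  0  0  1  1  1
 A  0  0  0  0  0  0  0  1  1  1
 C  0  0  1  1  1  1  1  1  1  2
 T  0  1  1  1  1  1  1  1  2  2
 T  0  1  1  1  1  1  1  1  2  2
 G  0  1  1  1  1  2  2  2  2  2
dp[8][9] = 2. One LCS (by backtracking along matches): AC.

2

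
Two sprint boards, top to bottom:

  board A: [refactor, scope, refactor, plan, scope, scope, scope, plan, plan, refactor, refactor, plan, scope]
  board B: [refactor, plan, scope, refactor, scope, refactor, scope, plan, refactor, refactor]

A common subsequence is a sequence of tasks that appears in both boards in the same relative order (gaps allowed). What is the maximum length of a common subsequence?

8

Pick refactor (board A #1, board B #1) → scope (board A #2, board B #3) → refactor (board A #3, board B #4) → scope (board A #5, board B #5) → scope (board A #7, board B #7) → plan (board A #9, board B #8) → refactor (board A #10, board B #9) → refactor (board A #11, board B #10); all 8 tasks appear in both, in order. dp[13][10] = 8 confirms this is the maximum.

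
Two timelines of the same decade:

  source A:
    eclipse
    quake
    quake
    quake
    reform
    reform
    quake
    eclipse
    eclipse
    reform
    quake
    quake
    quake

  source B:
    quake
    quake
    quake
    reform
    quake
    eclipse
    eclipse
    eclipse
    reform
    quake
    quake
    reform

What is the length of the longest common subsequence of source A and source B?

10

One common subsequence of length 10: quake [2,1]; then quake [3,2]; then quake [4,3]; then reform [6,4]; then quake [7,5]; then eclipse [8,7]; then eclipse [9,8]; then reform [10,9]; then quake [11,10]; then quake [12,11]. The LCS DP gives dp[13][12] = 10, so this is optimal.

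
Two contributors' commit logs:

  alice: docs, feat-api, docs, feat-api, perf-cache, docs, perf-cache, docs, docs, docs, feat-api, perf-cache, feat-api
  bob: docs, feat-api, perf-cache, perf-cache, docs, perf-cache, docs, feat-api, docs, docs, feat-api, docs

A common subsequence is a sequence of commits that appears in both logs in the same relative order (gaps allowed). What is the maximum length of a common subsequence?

Pick docs [1,1]; then feat-api [2,2]; then perf-cache [5,4]; then docs [6,5]; then perf-cache [7,6]; then docs [8,7]; then docs [9,9]; then docs [10,10]; then feat-api [11,11]; all 9 commits appear in both, in order, and the DP table's final entry dp[13][12] is also 9, so no common subsequence is longer.

9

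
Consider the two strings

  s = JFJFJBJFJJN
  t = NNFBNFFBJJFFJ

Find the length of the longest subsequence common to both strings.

6

Let dp[i][j] be the LCS length of the first i characters of s and the first j characters of t. dp[i][j] = dp[i-1][j-1]+1 when the i-th and j-th characters match, else max(dp[i-1][j], dp[i][j-1]).
    ·  N  N  F  B  N  F  F  B  J  J  F  F  J
 ·  0  0  0  0  0  0  0  0  0  0  0  0  0  0
 J  0  0  0  0  0  0  0  0  0  1  1  1  1  1
 F  0  0  0  1  1  1  1  1  1  1  1  2  2  2
 J  0  0  0  1  1  1  1  1  1  2  2  2  2  3
 F  0  0  0  1  1  1  2  2  2  2  2  3  3  3
 J  0  0  0  1  1  1  2  2  2  3  3  3  3  4
 B  0  0  0  1  2  2  2  2  3  3  3  3  3  4
 J  0  0  0  1  2  2  2  2  3  4  4  4  4  4
 F  0  0  0  1  2  2  3  3  3  4  4  5  5  5
 J  0  0  0  1  2  2  3  3  3  4  5  5  5  6
 J  0  0  0  1  2  2  3  3  3  4  5  5  5  6
 N  0  1  1  1  2  3  3  3  3  4  5  5  5  6
dp[11][13] = 6. One LCS (by backtracking along matches): FFJJFJ.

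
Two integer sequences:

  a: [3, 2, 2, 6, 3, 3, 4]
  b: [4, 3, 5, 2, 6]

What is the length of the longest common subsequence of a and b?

3

Match 3 (a #1, b #2), 2 (a #3, b #4), 6 (a #4, b #5) — 3 values in the same relative order in both. dp[7][5] = 3 confirms this is the maximum.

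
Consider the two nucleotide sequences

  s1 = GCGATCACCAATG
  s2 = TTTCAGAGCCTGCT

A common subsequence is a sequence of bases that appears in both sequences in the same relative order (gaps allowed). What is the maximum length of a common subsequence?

Match C [2,4], G [3,6], A [4,7], C [6,9], C [8,10], C [9,13], T [12,14] — 7 bases in the same relative order in both. dp[13][14] = 7 confirms this is the maximum.

7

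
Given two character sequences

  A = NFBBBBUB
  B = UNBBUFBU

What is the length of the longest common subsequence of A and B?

Taking N [1,2]; then B [3,3]; then B [4,4]; then B [6,7]; then U [7,8] gives a common subsequence of length 5. dp[8][8] = 5 confirms this is the maximum.

5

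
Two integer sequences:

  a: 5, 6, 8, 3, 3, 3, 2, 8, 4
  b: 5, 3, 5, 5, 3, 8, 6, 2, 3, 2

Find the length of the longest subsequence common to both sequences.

5

Match 5 [1,1], then 3 [4,2], then 3 [5,5], then 3 [6,9], then 2 [7,10] — 5 values in the same relative order in both. dp[9][10] = 5 confirms this is the maximum.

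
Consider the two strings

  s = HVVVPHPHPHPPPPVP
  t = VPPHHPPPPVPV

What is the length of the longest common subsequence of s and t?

One common subsequence of length 11: V (s #4, t #1); then P (s #5, t #2); then P (s #7, t #3); then H (s #8, t #4); then H (s #10, t #5); then P (s #11, t #6); then P (s #12, t #7); then P (s #13, t #8); then P (s #14, t #9); then V (s #15, t #10); then P (s #16, t #11). Since dp[16][12] = 11, nothing longer is possible.

11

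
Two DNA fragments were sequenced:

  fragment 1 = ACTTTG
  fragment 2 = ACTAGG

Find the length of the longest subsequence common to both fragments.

4

Let dp[i][j] be the LCS length of the first i bases of fragment 1 and the first j bases of fragment 2. dp[i][j] = dp[i-1][j-1]+1 when the i-th and j-th bases match, else max(dp[i-1][j], dp[i][j-1]).
    ·  A  C  T  A  G  G
 ·  0  0  0  0  0  0  0
 A  0  1  1  1  1  1  1
 C  0  1  2  2  2  2  2
 T  0  1  2  3  3  3  3
 T  0  1  2  3  3  3  3
 T  0  1  2  3  3  3  3
 G  0  1  2  3  3  4  4
dp[6][6] = 4. One LCS (by backtracking along matches): ACTG.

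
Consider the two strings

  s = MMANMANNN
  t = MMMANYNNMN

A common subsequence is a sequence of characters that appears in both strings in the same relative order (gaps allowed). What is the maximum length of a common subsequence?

Let dp[i][j] be the LCS length of the first i characters of s and the first j characters of t. dp[i][j] = dp[i-1][j-1]+1 when the i-th and j-th characters match, else max(dp[i-1][j], dp[i][j-1]).
    ·  M  M  M  A  N  Y  N  N  M  N
 ·  0  0  0  0  0  0  0  0  0  0  0
 M  0  1  1  1  1  1  1  1  1  1  1
 M  0  1  2  2  2  2  2  2  2  2  2
 A  0  1  2  2  3  3  3  3  3  3  3
 N  0  1  2  2  3  4  4  4  4  4  4
 M  0  1  2  3  3  4  4  4  4  5  5
 A  0  1  2  3  4  4  4  4  4  5  5
 N  0  1  2  3  4  5  5  5  5  5  6
 N  0  1  2  3  4  5  5  6  6  6  6
 N  0  1  2  3  4  5  5  6  7  7  7
dp[9][10] = 7. One LCS (by backtracking along matches): MMANNNN.

7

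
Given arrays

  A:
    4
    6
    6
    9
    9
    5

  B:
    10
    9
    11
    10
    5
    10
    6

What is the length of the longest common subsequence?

Match 9 [4,2]; then 5 [6,5] — 2 values in the same relative order in both, and the DP table's final entry dp[6][7] is also 2, so no common subsequence is longer.

2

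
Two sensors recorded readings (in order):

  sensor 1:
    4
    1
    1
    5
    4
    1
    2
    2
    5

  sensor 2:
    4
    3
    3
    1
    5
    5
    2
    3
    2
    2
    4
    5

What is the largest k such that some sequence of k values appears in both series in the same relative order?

6

Let dp[i][j] be the LCS length of the first i values of sensor 1 and the first j values of sensor 2. dp[i][j] = dp[i-1][j-1]+1 when the i-th and j-th values match, else max(dp[i-1][j], dp[i][j-1]).
    ·  4  3  3  1  5  5  2  3  2  2  4  5
 ·  0  0  0  0  0  0  0  0  0  0  0  0  0
 4  0  1  1  1  1  1  1  1  1  1  1  1  1
 1  0  1  1  1  2  2  2  2  2  2  2  2  2
 1  0  1  1  1  2  2  2  2  2  2  2  2  2
 5  0  1  1  1  2  3  3  3  3  3  3  3  3
 4  0  1  1  1  2  3  3  3  3  3  3  4  4
 1  0  1  1  1  2  3  3  3  3  3  3  4  4
 2  0  1  1  1  2  3  3  4  4  4  4  4  4
 2  0  1  1  1  2  3  3  4  4  5  5  5  5
 5  0  1  1  1  2  3  4  4  4  5  5  5  6
dp[9][12] = 6. One LCS (by backtracking along matches): 4, 1, 5, 2, 2, 5.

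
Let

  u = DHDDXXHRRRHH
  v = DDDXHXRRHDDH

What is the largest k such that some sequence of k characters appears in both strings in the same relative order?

One common subsequence of length 9: D at u[1]=v[1], then D at u[3]=v[2], then D at u[4]=v[3], then X at u[5]=v[4], then X at u[6]=v[6], then R at u[9]=v[7], then R at u[10]=v[8], then H at u[11]=v[9], then H at u[12]=v[12], and the DP table's final entry dp[12][12] is also 9, so no common subsequence is longer.

9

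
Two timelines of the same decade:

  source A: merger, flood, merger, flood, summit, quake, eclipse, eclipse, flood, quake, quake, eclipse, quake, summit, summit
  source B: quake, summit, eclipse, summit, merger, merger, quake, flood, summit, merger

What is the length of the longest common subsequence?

Pick merger at source A[1]=source B[5], then merger at source A[3]=source B[6], then quake at source A[6]=source B[7], then flood at source A[9]=source B[8], then summit at source A[14]=source B[9]; all 5 events appear in both, in order. The LCS DP gives dp[15][10] = 5, so this is optimal.

5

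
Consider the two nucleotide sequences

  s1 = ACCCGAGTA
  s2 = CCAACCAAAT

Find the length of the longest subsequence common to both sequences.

5

Let dp[i][j] be the LCS length of the first i bases of s1 and the first j bases of s2. dp[i][j] = dp[i-1][j-1]+1 when the i-th and j-th bases match, else max(dp[i-1][j], dp[i][j-1]).
    ·  C  C  A  A  C  C  A  A  A  T
 ·  0  0  0  0  0  0  0  0  0  0  0
 A  0  0  0  1  1  1  1  1  1  1  1
 C  0  1  1  1  1  2  2  2  2  2  2
 C  0  1  2  2  2  2  3  3  3  3  3
 C  0  1  2  2  2  3  3  3  3  3  3
 G  0  1  2  2  2  3  3  3  3  3  3
 A  0  1  2  3  3  3  3  4  4  4  4
 G  0  1  2  3  3  3  3  4  4  4  4
 T  0  1  2  3  3  3  3  4  4  4  5
 A  0  1  2  3  4  4  4  4  5  5  5
dp[9][10] = 5. One LCS (by backtracking along matches): ACCAT.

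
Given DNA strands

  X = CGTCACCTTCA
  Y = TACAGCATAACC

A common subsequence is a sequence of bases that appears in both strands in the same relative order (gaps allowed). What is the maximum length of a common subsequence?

6

One common subsequence of length 6: C [1,3], then G [2,5], then T [3,8], then A [5,10], then C [7,11], then C [10,12]. The LCS DP gives dp[11][12] = 6, so this is optimal.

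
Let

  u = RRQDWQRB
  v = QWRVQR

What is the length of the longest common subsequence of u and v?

4

One common subsequence of length 4: Q [3,1], then W [5,2], then Q [6,5], then R [7,6], and the DP table's final entry dp[8][6] is also 4, so no common subsequence is longer.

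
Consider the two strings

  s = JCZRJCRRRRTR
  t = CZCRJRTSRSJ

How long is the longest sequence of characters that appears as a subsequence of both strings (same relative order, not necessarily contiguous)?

Let dp[i][j] be the LCS length of the first i characters of s and the first j characters of t. dp[i][j] = dp[i-1][j-1]+1 when the i-th and j-th characters match, else max(dp[i-1][j], dp[i][j-1]).
    ·  C  Z  C  R  J  R  T  S  R  S  J
 ·  0  0  0  0  0  0  0  0  0  0  0  0
 J  0  0  0  0  0  1  1  1  1  1  1  1
 C  0  1  1  1  1  1  1  1  1  1  1  1
 Z  0  1  2  2  2  2  2  2  2  2  2  2
 R  0  1  2  2  3  3  3  3  3  3  3  3
 J  0  1  2  2  3  4  4  4  4  4  4  4
 C  0  1  2  3  3  4  4  4  4  4  4  4
 R  0  1  2  3  4  4  5  5  5  5  5  5
 R  0  1  2  3  4  4  5  5  5  6  6  6
 R  0  1  2  3  4  4  5  5  5  6  6  6
 R  0  1  2  3  4  4  5  5  5  6  6  6
 T  0  1  2  3  4  4  5  6  6  6  6  6
 R  0  1  2  3  4  4  5  6  6  7  7  7
dp[12][11] = 7. One LCS (by backtracking along matches): CZRJRTR.

7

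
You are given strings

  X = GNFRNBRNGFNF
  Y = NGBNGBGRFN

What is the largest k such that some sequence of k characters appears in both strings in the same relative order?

6

Match G (X #1, Y #2); then N (X #2, Y #4); then B (X #6, Y #6); then R (X #7, Y #8); then F (X #10, Y #9); then N (X #11, Y #10) — 6 characters in the same relative order in both. Since dp[12][10] = 6, nothing longer is possible.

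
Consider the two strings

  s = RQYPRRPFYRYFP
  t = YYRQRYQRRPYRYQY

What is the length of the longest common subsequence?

9

Taking R [1,3]; then Q [2,4]; then Y [3,6]; then R [5,8]; then R [6,9]; then P [7,10]; then Y [9,11]; then R [10,12]; then Y [11,15] gives a common subsequence of length 9, and the DP table's final entry dp[13][15] is also 9, so no common subsequence is longer.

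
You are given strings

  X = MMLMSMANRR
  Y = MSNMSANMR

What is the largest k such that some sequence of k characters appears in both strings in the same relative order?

Let dp[i][j] be the LCS length of the first i characters of X and the first j characters of Y. dp[i][j] = dp[i-1][j-1]+1 when the i-th and j-th characters match, else max(dp[i-1][j], dp[i][j-1]).
    ·  M  S  N  M  S  A  N  M  R
 ·  0  0  0  0  0  0  0  0  0  0
 M  0  1  1  1  1  1  1  1  1  1
 M  0  1  1  1  2  2  2  2  2  2
 L  0  1  1  1  2  2  2  2  2  2
 M  0  1  1  1  2  2  2  2  3  3
 S  0  1  2  2  2  3  3  3  3  3
 M  0  1  2  2  3  3  3  3  4  4
 A  0  1  2  2  3  3  4  4  4  4
 N  0  1  2  3  3  3  4  5  5  5
 R  0  1  2  3  3  3  4  5  5  6
 R  0  1  2  3  3  3  4  5  5  6
dp[10][9] = 6. One LCS (by backtracking along matches): MMSANR.

6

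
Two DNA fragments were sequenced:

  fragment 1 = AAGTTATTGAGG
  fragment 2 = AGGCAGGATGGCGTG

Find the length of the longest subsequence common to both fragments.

Taking A (fragment 1 #1, fragment 2 #1), A (fragment 1 #2, fragment 2 #5), G (fragment 1 #3, fragment 2 #7), A (fragment 1 #6, fragment 2 #8), T (fragment 1 #7, fragment 2 #9), G (fragment 1 #9, fragment 2 #11), G (fragment 1 #11, fragment 2 #13), G (fragment 1 #12, fragment 2 #15) gives a common subsequence of length 8, and the DP table's final entry dp[12][15] is also 8, so no common subsequence is longer.

8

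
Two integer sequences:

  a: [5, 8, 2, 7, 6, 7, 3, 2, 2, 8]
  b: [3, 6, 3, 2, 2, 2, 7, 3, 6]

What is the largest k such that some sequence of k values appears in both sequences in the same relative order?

4

Let dp[i][j] be the LCS length of the first i values of a and the first j values of b. dp[i][j] = dp[i-1][j-1]+1 when the i-th and j-th values match, else max(dp[i-1][j], dp[i][j-1]).
    ·  3  6  3  2  2  2  7  3  6
 ·  0  0  0  0  0  0  0  0  0  0
 5  0  0  0  0  0  0  0  0  0  0
 8  0  0  0  0  0  0  0  0  0  0
 2  0  0  0  0  1  1  1  1  1  1
 7  0  0  0  0  1  1  1  2  2  2
 6  0  0  1  1  1  1  1  2  2  3
 7  0  0  1  1  1  1  1  2  2  3
 3  0  1  1  2  2  2  2  2  3  3
 2  0  1  1  2  3  3  3  3  3  3
 2  0  1  1  2  3  4  4  4  4  4
 8  0  1  1  2  3  4  4  4  4  4
dp[10][9] = 4. One LCS (by backtracking along matches): 6, 3, 2, 2.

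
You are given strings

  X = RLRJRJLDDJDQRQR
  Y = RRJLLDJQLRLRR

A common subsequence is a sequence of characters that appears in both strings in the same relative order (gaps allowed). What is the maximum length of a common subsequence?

9

One common subsequence of length 9: R [1,1]; then R [3,2]; then J [4,3]; then L [7,5]; then D [9,6]; then J [10,7]; then Q [12,8]; then R [13,12]; then R [15,13]. dp[15][13] = 9 confirms this is the maximum.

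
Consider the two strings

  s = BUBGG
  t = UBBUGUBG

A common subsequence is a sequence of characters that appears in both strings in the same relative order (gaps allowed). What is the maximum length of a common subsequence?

Let dp[i][j] be the LCS length of the first i characters of s and the first j characters of t. dp[i][j] = dp[i-1][j-1]+1 when the i-th and j-th characters match, else max(dp[i-1][j], dp[i][j-1]).
    ·  U  B  B  U  G  U  B  G
 ·  0  0  0  0  0  0  0  0  0
 B  0  0  1  1  1  1  1  1  1
 U  0  1  1  1  2  2  2  2  2
 B  0  1  2  2  2  2  2  3  3
 G  0  1  2  2  2  3  3  3  4
 G  0  1  2  2  2  3  3  3  4
dp[5][8] = 4. One LCS (by backtracking along matches): BUBG.

4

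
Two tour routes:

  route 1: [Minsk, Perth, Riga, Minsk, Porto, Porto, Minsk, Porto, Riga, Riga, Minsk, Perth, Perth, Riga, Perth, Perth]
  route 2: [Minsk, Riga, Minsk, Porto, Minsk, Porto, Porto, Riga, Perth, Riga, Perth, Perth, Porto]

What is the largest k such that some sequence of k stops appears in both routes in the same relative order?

11

Match Minsk at route 1[1]=route 2[1] → Riga at route 1[3]=route 2[2] → Minsk at route 1[4]=route 2[3] → Porto at route 1[5]=route 2[4] → Porto at route 1[6]=route 2[6] → Porto at route 1[8]=route 2[7] → Riga at route 1[10]=route 2[8] → Perth at route 1[13]=route 2[9] → Riga at route 1[14]=route 2[10] → Perth at route 1[15]=route 2[11] → Perth at route 1[16]=route 2[12] — 11 stops in the same relative order in both. The LCS DP gives dp[16][13] = 11, so this is optimal.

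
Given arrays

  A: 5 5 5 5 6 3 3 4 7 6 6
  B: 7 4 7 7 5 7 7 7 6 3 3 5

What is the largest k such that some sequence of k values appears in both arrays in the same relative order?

Pick 5 at A[1]=B[5] → 6 at A[5]=B[9] → 3 at A[6]=B[10] → 3 at A[7]=B[11]; all 4 values appear in both, in order, and the DP table's final entry dp[11][12] is also 4, so no common subsequence is longer.

4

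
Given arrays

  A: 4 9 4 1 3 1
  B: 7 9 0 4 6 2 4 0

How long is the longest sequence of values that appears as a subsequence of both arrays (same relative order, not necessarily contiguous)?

2

Pick 4 [1,4] → 4 [3,7]; all 2 values appear in both, in order. dp[6][8] = 2 confirms this is the maximum.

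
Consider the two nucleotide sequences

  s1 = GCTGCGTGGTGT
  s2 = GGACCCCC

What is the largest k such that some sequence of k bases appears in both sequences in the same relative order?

Pick G (s1 #1, s2 #2) → C (s1 #2, s2 #7) → C (s1 #5, s2 #8); all 3 bases appear in both, in order. Since dp[12][8] = 3, nothing longer is possible.

3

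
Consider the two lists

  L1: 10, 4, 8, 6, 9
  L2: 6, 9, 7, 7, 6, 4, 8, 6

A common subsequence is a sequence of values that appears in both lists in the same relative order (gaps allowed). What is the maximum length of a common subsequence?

3

Let dp[i][j] be the LCS length of the first i values of L1 and the first j values of L2. dp[i][j] = dp[i-1][j-1]+1 when the i-th and j-th values match, else max(dp[i-1][j], dp[i][j-1]).
    ·  6  9  7  7  6  4  8  6
 ·  0  0  0  0  0  0  0  0  0
10  0  0  0  0  0  0  0  0  0
 4  0  0  0  0  0  0  1  1  1
 8  0  0  0  0  0  0  1  2  2
 6  0  1  1  1  1  1  1  2  3
 9  0  1  2  2  2  2  2  2  3
dp[5][8] = 3. One LCS (by backtracking along matches): 4, 8, 6.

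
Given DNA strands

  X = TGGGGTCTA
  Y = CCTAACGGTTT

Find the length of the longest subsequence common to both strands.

Let dp[i][j] be the LCS length of the first i bases of X and the first j bases of Y. dp[i][j] = dp[i-1][j-1]+1 when the i-th and j-th bases match, else max(dp[i-1][j], dp[i][j-1]).
    ·  C  C  T  A  A  C  G  G  T  T  T
 ·  0  0  0  0  0  0  0  0  0  0  0  0
 T  0  0  0  1  1  1  1  1  1  1  1  1
 G  0  0  0  1  1  1  1  2  2  2  2  2
 G  0  0  0  1  1  1  1  2  3  3  3  3
 G  0  0  0  1  1  1  1  2  3  3  3  3
 G  0  0  0  1  1  1  1  2  3  3  3  3
 T  0  0  0  1  1  1  1  2  3  4  4  4
 C  0  1  1  1  1  1  2  2  3  4  4  4
 T  0  1  1  2  2  2  2  2  3  4  5  5
 A  0  1  1  2  3  3  3  3  3  4  5  5
dp[9][11] = 5. One LCS (by backtracking along matches): TGGTT.

5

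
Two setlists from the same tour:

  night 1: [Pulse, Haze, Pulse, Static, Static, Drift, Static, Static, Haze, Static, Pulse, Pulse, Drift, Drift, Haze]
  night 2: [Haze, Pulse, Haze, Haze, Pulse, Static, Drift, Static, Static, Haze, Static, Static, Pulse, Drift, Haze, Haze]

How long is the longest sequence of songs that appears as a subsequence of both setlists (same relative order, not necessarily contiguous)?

12

Pick Pulse [1,2], then Haze [2,4], then Pulse [3,5], then Static [5,6], then Drift [6,7], then Static [7,8], then Static [8,9], then Haze [9,10], then Static [10,12], then Pulse [12,13], then Drift [13,14], then Haze [15,16]; all 12 songs appear in both, in order. dp[15][16] = 12 confirms this is the maximum.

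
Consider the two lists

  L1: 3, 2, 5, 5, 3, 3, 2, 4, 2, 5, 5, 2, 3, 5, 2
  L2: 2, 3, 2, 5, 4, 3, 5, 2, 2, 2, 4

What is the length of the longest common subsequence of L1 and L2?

Taking 3 (L1 #1, L2 #2); then 2 (L1 #2, L2 #3); then 5 (L1 #3, L2 #4); then 5 (L1 #4, L2 #7); then 2 (L1 #7, L2 #8); then 2 (L1 #9, L2 #9); then 2 (L1 #12, L2 #10) gives a common subsequence of length 7, and the DP table's final entry dp[15][11] is also 7, so no common subsequence is longer.

7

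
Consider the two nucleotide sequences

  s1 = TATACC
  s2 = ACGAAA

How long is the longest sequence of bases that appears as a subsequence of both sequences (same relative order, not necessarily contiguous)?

Match A [2,5], A [4,6] — 2 bases in the same relative order in both. Since dp[6][6] = 2, nothing longer is possible.

2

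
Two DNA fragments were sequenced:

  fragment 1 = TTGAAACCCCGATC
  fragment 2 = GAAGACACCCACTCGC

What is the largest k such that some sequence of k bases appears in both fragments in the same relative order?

One common subsequence of length 11: G at fragment 1[3]=fragment 2[1], then A at fragment 1[4]=fragment 2[2], then A at fragment 1[5]=fragment 2[3], then A at fragment 1[6]=fragment 2[5], then C at fragment 1[7]=fragment 2[6], then C at fragment 1[8]=fragment 2[8], then C at fragment 1[9]=fragment 2[9], then C at fragment 1[10]=fragment 2[10], then A at fragment 1[12]=fragment 2[11], then T at fragment 1[13]=fragment 2[13], then C at fragment 1[14]=fragment 2[16]. dp[14][16] = 11 confirms this is the maximum.

11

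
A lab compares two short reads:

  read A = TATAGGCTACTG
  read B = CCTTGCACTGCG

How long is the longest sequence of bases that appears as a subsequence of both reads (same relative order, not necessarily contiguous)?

Pick T [1,3], then T [3,4], then G [6,5], then C [7,6], then A [9,7], then C [10,8], then T [11,9], then G [12,12]; all 8 bases appear in both, in order, and the DP table's final entry dp[12][12] is also 8, so no common subsequence is longer.

8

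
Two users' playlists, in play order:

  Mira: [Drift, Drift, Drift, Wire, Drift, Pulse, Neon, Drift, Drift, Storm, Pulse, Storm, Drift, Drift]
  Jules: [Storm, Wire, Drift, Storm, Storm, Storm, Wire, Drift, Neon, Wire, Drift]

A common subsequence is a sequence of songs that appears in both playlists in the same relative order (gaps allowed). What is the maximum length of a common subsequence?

Pick Wire (Mira #4, Jules #2); then Drift (Mira #5, Jules #3); then Storm (Mira #10, Jules #5); then Storm (Mira #12, Jules #6); then Drift (Mira #13, Jules #8); then Drift (Mira #14, Jules #11); all 6 songs appear in both, in order. The LCS DP gives dp[14][11] = 6, so this is optimal.

6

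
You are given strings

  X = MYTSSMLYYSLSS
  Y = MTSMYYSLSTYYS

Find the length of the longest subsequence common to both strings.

10

Pick M [1,1], T [3,2], S [5,3], M [6,4], Y [8,5], Y [9,6], S [10,7], L [11,8], S [12,9], S [13,13]; all 10 characters appear in both, in order. dp[13][13] = 10 confirms this is the maximum.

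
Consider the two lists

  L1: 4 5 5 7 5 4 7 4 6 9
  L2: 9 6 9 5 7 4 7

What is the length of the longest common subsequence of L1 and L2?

4

Pick 5 (L1 #3, L2 #4), 7 (L1 #4, L2 #5), 4 (L1 #6, L2 #6), 7 (L1 #7, L2 #7); all 4 values appear in both, in order. dp[10][7] = 4 confirms this is the maximum.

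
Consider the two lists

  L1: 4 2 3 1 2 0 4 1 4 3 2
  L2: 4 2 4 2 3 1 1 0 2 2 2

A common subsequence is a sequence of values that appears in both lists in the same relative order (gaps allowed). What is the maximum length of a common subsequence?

One common subsequence of length 6: 4 at L1[1]=L2[3]; then 2 at L1[2]=L2[4]; then 3 at L1[3]=L2[5]; then 1 at L1[4]=L2[7]; then 2 at L1[5]=L2[10]; then 2 at L1[11]=L2[11]. The LCS DP gives dp[11][11] = 6, so this is optimal.

6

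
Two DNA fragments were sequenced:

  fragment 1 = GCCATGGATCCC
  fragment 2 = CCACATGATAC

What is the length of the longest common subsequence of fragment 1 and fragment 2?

8

Match C [2,2] → C [3,4] → A [4,5] → T [5,6] → G [7,7] → A [8,8] → T [9,9] → C [12,11] — 8 bases in the same relative order in both, and the DP table's final entry dp[12][11] is also 8, so no common subsequence is longer.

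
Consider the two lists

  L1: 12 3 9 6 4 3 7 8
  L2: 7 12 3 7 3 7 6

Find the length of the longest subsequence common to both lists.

One common subsequence of length 4: 12 at L1[1]=L2[2] → 3 at L1[2]=L2[3] → 3 at L1[6]=L2[5] → 7 at L1[7]=L2[6]. The LCS DP gives dp[8][7] = 4, so this is optimal.

4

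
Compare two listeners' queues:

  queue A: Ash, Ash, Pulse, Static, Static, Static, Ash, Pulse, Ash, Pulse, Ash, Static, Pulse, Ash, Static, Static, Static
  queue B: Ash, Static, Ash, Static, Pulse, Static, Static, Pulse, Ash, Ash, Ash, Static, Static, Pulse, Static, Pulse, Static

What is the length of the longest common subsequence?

Taking Ash (queue A #1, queue B #1), Ash (queue A #2, queue B #3), Pulse (queue A #3, queue B #5), Static (queue A #4, queue B #6), Static (queue A #5, queue B #7), Ash (queue A #7, queue B #9), Ash (queue A #9, queue B #10), Ash (queue A #11, queue B #11), Static (queue A #12, queue B #13), Pulse (queue A #13, queue B #14), Static (queue A #15, queue B #15), Static (queue A #17, queue B #17) gives a common subsequence of length 12. The LCS DP gives dp[17][17] = 12, so this is optimal.

12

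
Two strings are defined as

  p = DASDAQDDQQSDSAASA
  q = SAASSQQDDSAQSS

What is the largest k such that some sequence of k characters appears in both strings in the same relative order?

Taking A at p[2]=q[3] → S at p[3]=q[5] → Q at p[6]=q[7] → D at p[7]=q[8] → D at p[8]=q[9] → Q at p[10]=q[12] → S at p[13]=q[13] → S at p[16]=q[14] gives a common subsequence of length 8. The LCS DP gives dp[17][14] = 8, so this is optimal.

8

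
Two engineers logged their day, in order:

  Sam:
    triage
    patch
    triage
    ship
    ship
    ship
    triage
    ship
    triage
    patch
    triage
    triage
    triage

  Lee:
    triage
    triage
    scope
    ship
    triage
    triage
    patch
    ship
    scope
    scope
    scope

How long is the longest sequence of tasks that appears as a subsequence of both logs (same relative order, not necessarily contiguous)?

6

Match triage at Sam[1]=Lee[1], then triage at Sam[3]=Lee[2], then ship at Sam[6]=Lee[4], then triage at Sam[7]=Lee[5], then triage at Sam[9]=Lee[6], then patch at Sam[10]=Lee[7] — 6 tasks in the same relative order in both. dp[13][11] = 6 confirms this is the maximum.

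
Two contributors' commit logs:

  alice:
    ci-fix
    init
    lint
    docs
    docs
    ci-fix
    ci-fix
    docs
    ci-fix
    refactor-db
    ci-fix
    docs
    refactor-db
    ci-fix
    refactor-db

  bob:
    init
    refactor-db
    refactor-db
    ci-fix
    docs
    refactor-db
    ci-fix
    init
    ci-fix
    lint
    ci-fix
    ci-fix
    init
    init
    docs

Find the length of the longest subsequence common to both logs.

7

One common subsequence of length 7: ci-fix [1,4], docs [4,5], ci-fix [6,7], ci-fix [7,9], ci-fix [9,11], ci-fix [11,12], docs [12,15]. Since dp[15][15] = 7, nothing longer is possible.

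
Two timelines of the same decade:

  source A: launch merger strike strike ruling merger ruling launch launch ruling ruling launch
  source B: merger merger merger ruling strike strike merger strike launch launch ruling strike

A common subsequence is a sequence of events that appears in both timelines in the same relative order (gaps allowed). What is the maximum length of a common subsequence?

Pick merger at source A[2]=source B[3], strike at source A[3]=source B[5], strike at source A[4]=source B[6], merger at source A[6]=source B[7], launch at source A[8]=source B[9], launch at source A[9]=source B[10], ruling at source A[10]=source B[11]; all 7 events appear in both, in order. dp[12][12] = 7 confirms this is the maximum.

7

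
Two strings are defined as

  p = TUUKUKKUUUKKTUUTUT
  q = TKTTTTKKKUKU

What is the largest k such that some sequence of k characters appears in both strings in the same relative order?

7

Match T (p #1, q #6), then K (p #4, q #7), then K (p #6, q #8), then K (p #7, q #9), then U (p #10, q #10), then K (p #12, q #11), then U (p #17, q #12) — 7 characters in the same relative order in both. dp[18][12] = 7 confirms this is the maximum.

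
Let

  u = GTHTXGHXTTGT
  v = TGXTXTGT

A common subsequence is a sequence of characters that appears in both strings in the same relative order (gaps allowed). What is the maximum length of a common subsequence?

7

Let dp[i][j] be the LCS length of the first i characters of u and the first j characters of v. dp[i][j] = dp[i-1][j-1]+1 when the i-th and j-th characters match, else max(dp[i-1][j], dp[i][j-1]).
    ·  T  G  X  T  X  T  G  T
 ·  0  0  0  0  0  0  0  0  0
 G  0  0  1  1  1  1  1  1  1
 T  0  1  1  1  2  2  2  2  2
 H  0  1  1  1  2  2  2  2  2
 T  0  1  1  1  2  2  3  3  3
 X  0  1  1  2  2  3  3  3  3
 G  0  1  2  2  2  3  3  4  4
 H  0  1  2  2  2  3  3  4  4
 X  0  1  2  3  3  3  3  4  4
 T  0  1  2  3  4  4  4  4  5
 T  0  1  2  3  4  4  5  5  5
 G  0  1  2  3  4  4  5  6  6
 T  0  1  2  3  4  4  5  6  7
dp[12][8] = 7. One LCS (by backtracking along matches): TGXTTGT.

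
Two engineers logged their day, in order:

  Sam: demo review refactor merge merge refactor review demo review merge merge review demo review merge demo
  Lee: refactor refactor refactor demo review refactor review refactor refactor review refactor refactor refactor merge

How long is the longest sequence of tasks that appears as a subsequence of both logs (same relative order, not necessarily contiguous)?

Match refactor [3,2] → refactor [6,3] → demo [8,4] → review [9,5] → review [12,7] → review [14,10] → merge [15,14] — 7 tasks in the same relative order in both. The LCS DP gives dp[16][14] = 7, so this is optimal.

7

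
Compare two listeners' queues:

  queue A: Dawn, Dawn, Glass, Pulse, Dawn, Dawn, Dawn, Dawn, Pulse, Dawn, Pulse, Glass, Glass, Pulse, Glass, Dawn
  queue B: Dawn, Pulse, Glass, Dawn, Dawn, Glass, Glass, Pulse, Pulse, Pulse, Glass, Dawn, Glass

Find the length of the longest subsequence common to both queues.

9

Match Dawn at queue A[1]=queue B[1], Glass at queue A[3]=queue B[3], Dawn at queue A[5]=queue B[4], Dawn at queue A[6]=queue B[5], Pulse at queue A[9]=queue B[8], Pulse at queue A[11]=queue B[9], Pulse at queue A[14]=queue B[10], Glass at queue A[15]=queue B[11], Dawn at queue A[16]=queue B[12] — 9 songs in the same relative order in both. The LCS DP gives dp[16][13] = 9, so this is optimal.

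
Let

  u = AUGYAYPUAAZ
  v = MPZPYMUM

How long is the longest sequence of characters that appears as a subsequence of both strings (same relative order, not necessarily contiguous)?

Match Y at u[4]=v[5], U at u[8]=v[7] — 2 characters in the same relative order in both, and the DP table's final entry dp[11][8] is also 2, so no common subsequence is longer.

2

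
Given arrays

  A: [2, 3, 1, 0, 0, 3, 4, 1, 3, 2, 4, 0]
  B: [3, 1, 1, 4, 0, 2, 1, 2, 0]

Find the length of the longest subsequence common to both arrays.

Let dp[i][j] be the LCS length of the first i values of A and the first j values of B. dp[i][j] = dp[i-1][j-1]+1 when the i-th and j-th values match, else max(dp[i-1][j], dp[i][j-1]).
    ·  3  1  1  4  0  2  1  2  0
 ·  0  0  0  0  0  0  0  0  0  0
 2  0  0  0  0  0  0  1  1  1  1
 3  0  1  1  1  1  1  1  1  1  1
 1  0  1  2  2  2  2  2  2  2  2
 0  0  1  2  2  2  3  3  3  3  3
 0  0  1  2  2  2  3  3  3  3  4
 3  0  1  2  2  2  3  3  3  3  4
 4  0  1  2  2  3  3  3  3  3  4
 1  0  1  2  3  3  3  3  4  4  4
 3  0  1  2  3  3  3  3  4  4  4
 2  0  1  2  3  3  3  4  4  5  5
 4  0  1  2  3  4  4  4  4  5  5
 0  0  1  2  3  4  5  5  5  5  6
dp[12][9] = 6. One LCS (by backtracking along matches): 3, 1, 0, 1, 2, 0.

6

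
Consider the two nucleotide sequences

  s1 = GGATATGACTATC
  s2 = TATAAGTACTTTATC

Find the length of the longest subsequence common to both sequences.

10

Match A [3,2], T [4,3], A [5,5], T [6,7], A [8,8], C [9,9], T [10,12], A [11,13], T [12,14], C [13,15] — 10 bases in the same relative order in both. Since dp[13][15] = 10, nothing longer is possible.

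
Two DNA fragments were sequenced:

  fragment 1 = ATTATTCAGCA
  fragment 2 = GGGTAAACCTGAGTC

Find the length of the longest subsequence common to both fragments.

One common subsequence of length 6: A [1,6]; then A [4,7]; then T [5,10]; then A [8,12]; then G [9,13]; then C [10,15]. dp[11][15] = 6 confirms this is the maximum.

6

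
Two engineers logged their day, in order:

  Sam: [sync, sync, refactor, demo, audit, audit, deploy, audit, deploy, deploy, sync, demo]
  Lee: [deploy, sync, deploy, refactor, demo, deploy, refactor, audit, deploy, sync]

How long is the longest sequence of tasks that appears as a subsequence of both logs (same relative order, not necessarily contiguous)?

Taking sync at Sam[1]=Lee[2], then refactor at Sam[3]=Lee[4], then demo at Sam[4]=Lee[5], then deploy at Sam[7]=Lee[6], then audit at Sam[8]=Lee[8], then deploy at Sam[10]=Lee[9], then sync at Sam[11]=Lee[10] gives a common subsequence of length 7, and the DP table's final entry dp[12][10] is also 7, so no common subsequence is longer.

7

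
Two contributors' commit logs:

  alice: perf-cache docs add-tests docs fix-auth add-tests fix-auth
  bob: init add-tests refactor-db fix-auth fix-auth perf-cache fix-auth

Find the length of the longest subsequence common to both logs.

One common subsequence of length 3: add-tests [3,2], fix-auth [5,5], fix-auth [7,7]. Since dp[7][7] = 3, nothing longer is possible.

3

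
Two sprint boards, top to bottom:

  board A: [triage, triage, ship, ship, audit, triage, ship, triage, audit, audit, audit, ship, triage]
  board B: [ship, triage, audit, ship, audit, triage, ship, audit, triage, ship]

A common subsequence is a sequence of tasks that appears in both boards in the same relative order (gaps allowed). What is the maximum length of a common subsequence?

One common subsequence of length 7: triage [1,2], then ship [4,4], then audit [5,5], then triage [6,6], then ship [7,7], then triage [8,9], then ship [12,10]. The LCS DP gives dp[13][10] = 7, so this is optimal.

7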